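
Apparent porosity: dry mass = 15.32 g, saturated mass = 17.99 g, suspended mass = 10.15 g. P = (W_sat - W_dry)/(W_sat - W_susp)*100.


P = (17.99 - 15.32) / (17.99 - 10.15) * 100 = 2.67 / 7.84 * 100 = 34.1%

34.1


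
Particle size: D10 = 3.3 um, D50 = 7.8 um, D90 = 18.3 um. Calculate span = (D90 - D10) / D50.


Span = (18.3 - 3.3) / 7.8 = 15.0 / 7.8 = 1.923

1.923


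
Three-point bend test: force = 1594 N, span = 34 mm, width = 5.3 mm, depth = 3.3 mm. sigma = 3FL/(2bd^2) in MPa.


sigma = 3*1594*34/(2*5.3*3.3^2) = 1408.5 MPa

1408.5


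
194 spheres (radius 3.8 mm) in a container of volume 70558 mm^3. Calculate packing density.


V_sphere = 4/3*pi*3.8^3 = 229.8473 mm^3
Total V = 194*229.8473 = 44590.3762 mm^3
PD = 44590.3762 / 70558 = 0.632

0.632


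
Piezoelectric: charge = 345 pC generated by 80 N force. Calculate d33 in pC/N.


d33 = 345 / 80 = 4.3 pC/N

4.3


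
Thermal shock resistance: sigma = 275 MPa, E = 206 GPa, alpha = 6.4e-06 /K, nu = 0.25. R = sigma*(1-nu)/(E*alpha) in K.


R = 275*(1-0.25)/(206*1000*6.4e-06) = 156 K

156


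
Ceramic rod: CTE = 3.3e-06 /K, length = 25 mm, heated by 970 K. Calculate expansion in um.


dL = 3.3e-06 * 25 * 970 * 1000 = 80.025 um

80.025


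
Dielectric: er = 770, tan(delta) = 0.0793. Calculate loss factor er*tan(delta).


Loss = 770 * 0.0793 = 61.061

61.061


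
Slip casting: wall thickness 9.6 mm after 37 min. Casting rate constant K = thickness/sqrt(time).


K = 9.6 / sqrt(37) = 9.6 / 6.0828 = 1.578 mm/min^0.5

1.578


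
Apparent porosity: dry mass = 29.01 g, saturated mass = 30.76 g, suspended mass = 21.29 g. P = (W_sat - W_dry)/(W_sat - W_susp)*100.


P = (30.76 - 29.01) / (30.76 - 21.29) * 100 = 1.75 / 9.47 * 100 = 18.5%

18.5


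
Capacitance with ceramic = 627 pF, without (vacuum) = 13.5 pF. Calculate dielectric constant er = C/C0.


er = 627 / 13.5 = 46.44

46.44


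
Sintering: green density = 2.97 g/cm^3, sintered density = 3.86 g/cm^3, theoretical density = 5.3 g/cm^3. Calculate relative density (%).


Relative = 3.86 / 5.3 * 100 = 72.8%

72.8


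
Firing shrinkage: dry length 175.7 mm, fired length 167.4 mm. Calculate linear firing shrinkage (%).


FS = (175.7 - 167.4) / 175.7 * 100 = 4.72%

4.72


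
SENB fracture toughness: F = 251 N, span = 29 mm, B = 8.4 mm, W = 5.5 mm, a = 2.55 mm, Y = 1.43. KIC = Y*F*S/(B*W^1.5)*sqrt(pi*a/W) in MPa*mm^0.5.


KIC = 1.43*251*29/(8.4*5.5^1.5)*sqrt(pi*2.55/5.5) = 115.94

115.94


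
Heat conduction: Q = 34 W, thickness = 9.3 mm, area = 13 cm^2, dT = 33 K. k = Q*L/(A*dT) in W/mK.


k = 34*9.3/1000/(13/10000*33) = 7.37 W/mK

7.37


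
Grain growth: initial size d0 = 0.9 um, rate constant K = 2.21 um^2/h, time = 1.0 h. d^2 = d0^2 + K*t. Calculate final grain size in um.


d^2 = 0.9^2 + 2.21*1.0 = 3.02
d = sqrt(3.02) = 1.74 um

1.74


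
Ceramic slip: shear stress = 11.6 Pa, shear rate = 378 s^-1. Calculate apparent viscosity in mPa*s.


eta = tau/gamma * 1000 = 11.6/378 * 1000 = 30.7 mPa*s

30.7


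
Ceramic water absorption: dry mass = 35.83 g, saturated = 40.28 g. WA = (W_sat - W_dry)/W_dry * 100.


WA = (40.28 - 35.83) / 35.83 * 100 = 12.42%

12.42


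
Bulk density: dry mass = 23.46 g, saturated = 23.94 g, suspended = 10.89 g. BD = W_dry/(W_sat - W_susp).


BD = 23.46 / (23.94 - 10.89) = 23.46 / 13.05 = 1.798 g/cm^3

1.798


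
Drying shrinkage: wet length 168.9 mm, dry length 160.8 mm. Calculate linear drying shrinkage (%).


DS = (168.9 - 160.8) / 168.9 * 100 = 4.8%

4.8


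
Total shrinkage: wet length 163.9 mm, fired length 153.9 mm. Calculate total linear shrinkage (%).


TS = (163.9 - 153.9) / 163.9 * 100 = 6.1%

6.1


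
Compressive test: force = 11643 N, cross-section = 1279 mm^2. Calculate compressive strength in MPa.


CS = 11643 / 1279 = 9.1 MPa

9.1


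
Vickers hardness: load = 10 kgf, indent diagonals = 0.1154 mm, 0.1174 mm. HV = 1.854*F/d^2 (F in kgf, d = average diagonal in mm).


d_avg = (0.1154+0.1174)/2 = 0.1164 mm
HV = 1.854*10/0.1164^2 = 1368

1368


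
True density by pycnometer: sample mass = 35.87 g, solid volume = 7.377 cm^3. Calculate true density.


TD = 35.87 / 7.377 = 4.862 g/cm^3

4.862


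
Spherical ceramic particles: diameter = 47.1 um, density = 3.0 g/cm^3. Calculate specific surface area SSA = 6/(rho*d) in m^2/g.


SSA = 6 / (3.0 * 47.1) = 0.042 m^2/g

0.042


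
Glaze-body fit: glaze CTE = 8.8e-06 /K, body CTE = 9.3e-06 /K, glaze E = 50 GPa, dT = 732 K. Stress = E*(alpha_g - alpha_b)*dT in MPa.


Stress = 50*1000*(8.8e-06 - 9.3e-06)*732 = -18.3 MPa

-18.3


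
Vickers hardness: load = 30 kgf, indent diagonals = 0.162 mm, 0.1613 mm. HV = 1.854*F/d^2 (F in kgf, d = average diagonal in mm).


d_avg = (0.162+0.1613)/2 = 0.16165 mm
HV = 1.854*30/0.16165^2 = 2129

2129


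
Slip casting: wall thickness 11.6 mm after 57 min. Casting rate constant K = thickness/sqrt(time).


K = 11.6 / sqrt(57) = 11.6 / 7.5498 = 1.536 mm/min^0.5

1.536


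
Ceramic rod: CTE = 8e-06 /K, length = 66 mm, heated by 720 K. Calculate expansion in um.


dL = 8e-06 * 66 * 720 * 1000 = 380.16 um

380.16


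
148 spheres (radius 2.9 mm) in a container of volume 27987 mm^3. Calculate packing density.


V_sphere = 4/3*pi*2.9^3 = 102.1604 mm^3
Total V = 148*102.1604 = 15119.7392 mm^3
PD = 15119.7392 / 27987 = 0.54

0.54


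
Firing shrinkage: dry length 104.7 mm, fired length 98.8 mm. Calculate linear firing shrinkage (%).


FS = (104.7 - 98.8) / 104.7 * 100 = 5.64%

5.64


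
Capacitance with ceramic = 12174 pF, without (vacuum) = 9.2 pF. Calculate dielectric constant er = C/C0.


er = 12174 / 9.2 = 1323.26

1323.26


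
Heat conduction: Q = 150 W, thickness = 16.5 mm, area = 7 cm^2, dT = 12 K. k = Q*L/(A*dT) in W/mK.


k = 150*16.5/1000/(7/10000*12) = 294.64 W/mK

294.64


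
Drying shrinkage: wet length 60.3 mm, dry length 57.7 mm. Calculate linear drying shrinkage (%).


DS = (60.3 - 57.7) / 60.3 * 100 = 4.31%

4.31


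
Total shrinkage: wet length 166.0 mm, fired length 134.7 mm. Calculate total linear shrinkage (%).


TS = (166.0 - 134.7) / 166.0 * 100 = 18.86%

18.86


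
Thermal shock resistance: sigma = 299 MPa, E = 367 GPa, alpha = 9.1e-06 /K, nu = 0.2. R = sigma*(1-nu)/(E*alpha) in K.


R = 299*(1-0.2)/(367*1000*9.1e-06) = 72 K

72


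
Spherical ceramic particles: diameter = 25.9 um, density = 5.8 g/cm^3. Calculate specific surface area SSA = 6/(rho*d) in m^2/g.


SSA = 6 / (5.8 * 25.9) = 0.04 m^2/g

0.04


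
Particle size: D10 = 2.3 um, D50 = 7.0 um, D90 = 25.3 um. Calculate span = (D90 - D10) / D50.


Span = (25.3 - 2.3) / 7.0 = 23.0 / 7.0 = 3.286

3.286


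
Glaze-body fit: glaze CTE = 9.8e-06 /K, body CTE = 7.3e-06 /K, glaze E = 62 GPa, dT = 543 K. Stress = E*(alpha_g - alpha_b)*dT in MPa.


Stress = 62*1000*(9.8e-06 - 7.3e-06)*543 = 84.2 MPa

84.2


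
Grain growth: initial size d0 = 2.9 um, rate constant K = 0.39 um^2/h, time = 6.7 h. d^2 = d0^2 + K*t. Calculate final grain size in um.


d^2 = 2.9^2 + 0.39*6.7 = 11.023
d = sqrt(11.023) = 3.32 um

3.32


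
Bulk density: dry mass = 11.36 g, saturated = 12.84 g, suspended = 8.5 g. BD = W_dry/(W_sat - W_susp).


BD = 11.36 / (12.84 - 8.5) = 11.36 / 4.34 = 2.618 g/cm^3

2.618


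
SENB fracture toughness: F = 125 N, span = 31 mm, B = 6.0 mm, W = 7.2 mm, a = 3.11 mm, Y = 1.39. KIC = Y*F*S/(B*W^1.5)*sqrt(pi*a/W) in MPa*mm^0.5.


KIC = 1.39*125*31/(6.0*7.2^1.5)*sqrt(pi*3.11/7.2) = 54.13

54.13


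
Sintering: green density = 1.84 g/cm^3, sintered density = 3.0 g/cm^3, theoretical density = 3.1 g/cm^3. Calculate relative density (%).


Relative = 3.0 / 3.1 * 100 = 96.8%

96.8


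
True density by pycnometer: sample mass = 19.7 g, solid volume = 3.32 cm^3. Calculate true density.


TD = 19.7 / 3.32 = 5.934 g/cm^3

5.934


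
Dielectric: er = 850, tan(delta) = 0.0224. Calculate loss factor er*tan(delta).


Loss = 850 * 0.0224 = 19.04

19.04


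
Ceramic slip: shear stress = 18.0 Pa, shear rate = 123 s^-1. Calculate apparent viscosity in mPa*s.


eta = tau/gamma * 1000 = 18.0/123 * 1000 = 146.3 mPa*s

146.3


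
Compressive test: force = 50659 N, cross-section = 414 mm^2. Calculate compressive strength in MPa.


CS = 50659 / 414 = 122.4 MPa

122.4


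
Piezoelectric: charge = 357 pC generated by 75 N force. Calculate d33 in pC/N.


d33 = 357 / 75 = 4.8 pC/N

4.8


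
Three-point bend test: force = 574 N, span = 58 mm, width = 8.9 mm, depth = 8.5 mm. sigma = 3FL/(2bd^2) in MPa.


sigma = 3*574*58/(2*8.9*8.5^2) = 77.7 MPa

77.7


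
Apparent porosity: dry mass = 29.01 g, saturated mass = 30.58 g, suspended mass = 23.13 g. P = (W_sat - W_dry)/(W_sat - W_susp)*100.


P = (30.58 - 29.01) / (30.58 - 23.13) * 100 = 1.57 / 7.45 * 100 = 21.1%

21.1


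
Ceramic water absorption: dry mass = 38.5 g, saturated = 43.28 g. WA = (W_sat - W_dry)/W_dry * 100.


WA = (43.28 - 38.5) / 38.5 * 100 = 12.42%

12.42


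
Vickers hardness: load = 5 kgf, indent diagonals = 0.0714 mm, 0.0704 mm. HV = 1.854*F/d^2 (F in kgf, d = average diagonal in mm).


d_avg = (0.0714+0.0704)/2 = 0.0709 mm
HV = 1.854*5/0.0709^2 = 1844

1844


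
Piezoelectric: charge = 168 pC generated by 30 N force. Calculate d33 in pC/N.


d33 = 168 / 30 = 5.6 pC/N

5.6


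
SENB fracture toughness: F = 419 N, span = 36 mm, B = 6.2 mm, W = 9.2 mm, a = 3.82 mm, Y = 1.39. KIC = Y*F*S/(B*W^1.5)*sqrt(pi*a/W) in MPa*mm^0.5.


KIC = 1.39*419*36/(6.2*9.2^1.5)*sqrt(pi*3.82/9.2) = 138.41

138.41


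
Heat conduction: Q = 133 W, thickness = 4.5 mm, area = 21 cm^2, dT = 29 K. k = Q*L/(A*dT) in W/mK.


k = 133*4.5/1000/(21/10000*29) = 9.83 W/mK

9.83


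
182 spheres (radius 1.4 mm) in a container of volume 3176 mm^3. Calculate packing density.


V_sphere = 4/3*pi*1.4^3 = 11.494 mm^3
Total V = 182*11.494 = 2091.908 mm^3
PD = 2091.908 / 3176 = 0.659

0.659


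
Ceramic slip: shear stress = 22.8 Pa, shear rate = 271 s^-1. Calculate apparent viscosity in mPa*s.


eta = tau/gamma * 1000 = 22.8/271 * 1000 = 84.1 mPa*s

84.1


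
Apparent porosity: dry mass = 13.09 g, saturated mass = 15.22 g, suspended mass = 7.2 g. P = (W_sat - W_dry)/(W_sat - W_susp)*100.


P = (15.22 - 13.09) / (15.22 - 7.2) * 100 = 2.13 / 8.02 * 100 = 26.6%

26.6


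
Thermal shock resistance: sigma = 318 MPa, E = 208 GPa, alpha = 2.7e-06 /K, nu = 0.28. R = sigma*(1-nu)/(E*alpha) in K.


R = 318*(1-0.28)/(208*1000*2.7e-06) = 408 K

408


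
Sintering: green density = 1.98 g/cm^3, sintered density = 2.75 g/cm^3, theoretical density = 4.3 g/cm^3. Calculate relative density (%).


Relative = 2.75 / 4.3 * 100 = 64.0%

64.0


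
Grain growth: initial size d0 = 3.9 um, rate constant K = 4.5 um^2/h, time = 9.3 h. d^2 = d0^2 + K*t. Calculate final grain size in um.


d^2 = 3.9^2 + 4.5*9.3 = 57.06
d = sqrt(57.06) = 7.55 um

7.55


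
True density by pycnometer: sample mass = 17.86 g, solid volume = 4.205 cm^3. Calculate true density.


TD = 17.86 / 4.205 = 4.247 g/cm^3

4.247


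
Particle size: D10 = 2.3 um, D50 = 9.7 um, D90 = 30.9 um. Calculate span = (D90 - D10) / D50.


Span = (30.9 - 2.3) / 9.7 = 28.6 / 9.7 = 2.948

2.948


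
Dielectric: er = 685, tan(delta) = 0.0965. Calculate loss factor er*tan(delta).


Loss = 685 * 0.0965 = 66.103

66.103


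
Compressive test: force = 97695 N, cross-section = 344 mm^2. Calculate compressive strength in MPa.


CS = 97695 / 344 = 284.0 MPa

284.0


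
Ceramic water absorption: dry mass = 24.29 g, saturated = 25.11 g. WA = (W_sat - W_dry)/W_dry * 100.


WA = (25.11 - 24.29) / 24.29 * 100 = 3.38%

3.38


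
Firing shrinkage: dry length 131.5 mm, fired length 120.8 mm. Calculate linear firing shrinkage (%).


FS = (131.5 - 120.8) / 131.5 * 100 = 8.14%

8.14


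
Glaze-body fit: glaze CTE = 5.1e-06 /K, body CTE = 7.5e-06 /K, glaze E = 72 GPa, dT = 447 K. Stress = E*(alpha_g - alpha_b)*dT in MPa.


Stress = 72*1000*(5.1e-06 - 7.5e-06)*447 = -77.2 MPa

-77.2


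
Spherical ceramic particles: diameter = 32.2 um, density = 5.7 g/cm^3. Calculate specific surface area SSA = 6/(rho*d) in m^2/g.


SSA = 6 / (5.7 * 32.2) = 0.033 m^2/g

0.033


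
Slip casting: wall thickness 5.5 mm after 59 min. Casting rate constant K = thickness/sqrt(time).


K = 5.5 / sqrt(59) = 5.5 / 7.6811 = 0.716 mm/min^0.5

0.716


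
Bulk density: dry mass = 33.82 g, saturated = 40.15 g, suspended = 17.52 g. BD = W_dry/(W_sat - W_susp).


BD = 33.82 / (40.15 - 17.52) = 33.82 / 22.63 = 1.494 g/cm^3

1.494


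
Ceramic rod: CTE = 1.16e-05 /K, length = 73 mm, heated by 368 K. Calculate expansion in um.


dL = 1.16e-05 * 73 * 368 * 1000 = 311.622 um

311.622


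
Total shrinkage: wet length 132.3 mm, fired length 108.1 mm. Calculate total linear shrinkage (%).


TS = (132.3 - 108.1) / 132.3 * 100 = 18.29%

18.29


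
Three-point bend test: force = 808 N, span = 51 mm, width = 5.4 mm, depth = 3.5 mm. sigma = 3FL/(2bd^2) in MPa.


sigma = 3*808*51/(2*5.4*3.5^2) = 934.4 MPa

934.4


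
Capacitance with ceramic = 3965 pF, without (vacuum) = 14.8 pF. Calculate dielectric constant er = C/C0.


er = 3965 / 14.8 = 267.91

267.91


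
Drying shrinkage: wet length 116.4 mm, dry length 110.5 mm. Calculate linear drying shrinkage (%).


DS = (116.4 - 110.5) / 116.4 * 100 = 5.07%

5.07


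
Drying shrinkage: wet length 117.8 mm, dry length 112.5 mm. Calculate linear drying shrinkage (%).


DS = (117.8 - 112.5) / 117.8 * 100 = 4.5%

4.5


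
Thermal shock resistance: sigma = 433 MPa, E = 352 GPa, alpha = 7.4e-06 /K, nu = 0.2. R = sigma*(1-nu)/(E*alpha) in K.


R = 433*(1-0.2)/(352*1000*7.4e-06) = 133 K

133


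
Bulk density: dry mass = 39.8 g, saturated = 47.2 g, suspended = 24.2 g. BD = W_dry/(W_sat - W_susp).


BD = 39.8 / (47.2 - 24.2) = 39.8 / 23.0 = 1.73 g/cm^3

1.73


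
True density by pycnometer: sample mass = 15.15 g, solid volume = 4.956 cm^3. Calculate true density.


TD = 15.15 / 4.956 = 3.057 g/cm^3

3.057


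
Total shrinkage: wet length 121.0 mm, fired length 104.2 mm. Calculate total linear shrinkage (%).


TS = (121.0 - 104.2) / 121.0 * 100 = 13.88%

13.88


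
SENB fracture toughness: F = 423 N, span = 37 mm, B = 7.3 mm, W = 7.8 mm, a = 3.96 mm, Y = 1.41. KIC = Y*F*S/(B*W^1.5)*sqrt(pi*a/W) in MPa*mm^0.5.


KIC = 1.41*423*37/(7.3*7.8^1.5)*sqrt(pi*3.96/7.8) = 175.26

175.26


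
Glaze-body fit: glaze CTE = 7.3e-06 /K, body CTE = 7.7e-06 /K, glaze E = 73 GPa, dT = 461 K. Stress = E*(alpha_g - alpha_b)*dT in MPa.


Stress = 73*1000*(7.3e-06 - 7.7e-06)*461 = -13.5 MPa

-13.5


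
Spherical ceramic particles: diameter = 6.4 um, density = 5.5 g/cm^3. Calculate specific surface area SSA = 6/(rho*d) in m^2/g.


SSA = 6 / (5.5 * 6.4) = 0.17 m^2/g

0.17


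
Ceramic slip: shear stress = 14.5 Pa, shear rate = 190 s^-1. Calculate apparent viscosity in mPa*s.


eta = tau/gamma * 1000 = 14.5/190 * 1000 = 76.3 mPa*s

76.3


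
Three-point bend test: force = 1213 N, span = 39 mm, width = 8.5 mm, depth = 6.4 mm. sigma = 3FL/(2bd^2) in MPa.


sigma = 3*1213*39/(2*8.5*6.4^2) = 203.8 MPa

203.8


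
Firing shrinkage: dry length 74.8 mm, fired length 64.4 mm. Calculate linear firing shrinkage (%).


FS = (74.8 - 64.4) / 74.8 * 100 = 13.9%

13.9


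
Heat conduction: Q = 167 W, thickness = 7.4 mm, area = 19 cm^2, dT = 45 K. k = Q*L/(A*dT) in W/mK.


k = 167*7.4/1000/(19/10000*45) = 14.45 W/mK

14.45


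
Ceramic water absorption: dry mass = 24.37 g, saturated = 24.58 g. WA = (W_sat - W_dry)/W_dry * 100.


WA = (24.58 - 24.37) / 24.37 * 100 = 0.86%

0.86


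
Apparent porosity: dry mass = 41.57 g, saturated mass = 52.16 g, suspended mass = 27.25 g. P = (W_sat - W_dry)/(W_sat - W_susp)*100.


P = (52.16 - 41.57) / (52.16 - 27.25) * 100 = 10.59 / 24.91 * 100 = 42.5%

42.5


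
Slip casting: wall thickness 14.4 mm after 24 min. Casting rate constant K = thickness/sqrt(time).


K = 14.4 / sqrt(24) = 14.4 / 4.899 = 2.939 mm/min^0.5

2.939


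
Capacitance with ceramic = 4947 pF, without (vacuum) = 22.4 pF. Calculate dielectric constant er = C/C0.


er = 4947 / 22.4 = 220.85

220.85


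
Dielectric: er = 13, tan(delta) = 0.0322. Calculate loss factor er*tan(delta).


Loss = 13 * 0.0322 = 0.419

0.419


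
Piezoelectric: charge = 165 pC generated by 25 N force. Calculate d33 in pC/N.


d33 = 165 / 25 = 6.6 pC/N

6.6


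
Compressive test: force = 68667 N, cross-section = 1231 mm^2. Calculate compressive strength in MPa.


CS = 68667 / 1231 = 55.8 MPa

55.8


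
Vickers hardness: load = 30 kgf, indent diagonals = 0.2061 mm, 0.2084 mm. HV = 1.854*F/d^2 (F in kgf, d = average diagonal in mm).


d_avg = (0.2061+0.2084)/2 = 0.20725 mm
HV = 1.854*30/0.20725^2 = 1295

1295


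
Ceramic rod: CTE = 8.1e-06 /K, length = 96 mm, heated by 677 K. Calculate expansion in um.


dL = 8.1e-06 * 96 * 677 * 1000 = 526.435 um

526.435


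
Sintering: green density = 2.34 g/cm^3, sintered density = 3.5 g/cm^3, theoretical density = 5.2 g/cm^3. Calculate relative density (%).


Relative = 3.5 / 5.2 * 100 = 67.3%

67.3


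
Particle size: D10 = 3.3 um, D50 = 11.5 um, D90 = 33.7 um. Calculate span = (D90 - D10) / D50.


Span = (33.7 - 3.3) / 11.5 = 30.4 / 11.5 = 2.643

2.643


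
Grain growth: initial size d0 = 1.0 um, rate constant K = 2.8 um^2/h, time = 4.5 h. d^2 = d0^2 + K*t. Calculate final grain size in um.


d^2 = 1.0^2 + 2.8*4.5 = 13.6
d = sqrt(13.6) = 3.69 um

3.69


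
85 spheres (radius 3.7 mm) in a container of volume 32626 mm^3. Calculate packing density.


V_sphere = 4/3*pi*3.7^3 = 212.1748 mm^3
Total V = 85*212.1748 = 18034.858 mm^3
PD = 18034.858 / 32626 = 0.553

0.553


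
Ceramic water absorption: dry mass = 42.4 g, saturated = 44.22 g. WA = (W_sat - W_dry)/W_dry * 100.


WA = (44.22 - 42.4) / 42.4 * 100 = 4.29%

4.29


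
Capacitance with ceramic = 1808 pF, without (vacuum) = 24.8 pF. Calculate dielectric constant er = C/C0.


er = 1808 / 24.8 = 72.9

72.9


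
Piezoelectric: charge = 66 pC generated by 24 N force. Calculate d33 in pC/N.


d33 = 66 / 24 = 2.8 pC/N

2.8


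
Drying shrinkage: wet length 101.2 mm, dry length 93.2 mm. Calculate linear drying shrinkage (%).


DS = (101.2 - 93.2) / 101.2 * 100 = 7.91%

7.91


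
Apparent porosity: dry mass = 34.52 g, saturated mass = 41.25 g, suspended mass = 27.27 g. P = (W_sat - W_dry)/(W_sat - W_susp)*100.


P = (41.25 - 34.52) / (41.25 - 27.27) * 100 = 6.73 / 13.98 * 100 = 48.1%

48.1


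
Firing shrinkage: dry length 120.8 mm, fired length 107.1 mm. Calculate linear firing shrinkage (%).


FS = (120.8 - 107.1) / 120.8 * 100 = 11.34%

11.34


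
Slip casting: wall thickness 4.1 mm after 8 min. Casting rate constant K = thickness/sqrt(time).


K = 4.1 / sqrt(8) = 4.1 / 2.8284 = 1.45 mm/min^0.5

1.45


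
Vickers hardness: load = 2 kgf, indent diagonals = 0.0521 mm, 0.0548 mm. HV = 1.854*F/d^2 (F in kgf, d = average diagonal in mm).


d_avg = (0.0521+0.0548)/2 = 0.05345 mm
HV = 1.854*2/0.05345^2 = 1298

1298


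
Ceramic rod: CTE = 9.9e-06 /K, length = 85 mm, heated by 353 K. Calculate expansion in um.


dL = 9.9e-06 * 85 * 353 * 1000 = 297.05 um

297.05


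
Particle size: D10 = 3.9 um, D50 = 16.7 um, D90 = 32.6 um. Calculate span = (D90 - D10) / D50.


Span = (32.6 - 3.9) / 16.7 = 28.7 / 16.7 = 1.719

1.719


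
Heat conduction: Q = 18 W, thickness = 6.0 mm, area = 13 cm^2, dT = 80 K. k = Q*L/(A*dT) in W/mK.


k = 18*6.0/1000/(13/10000*80) = 1.04 W/mK

1.04


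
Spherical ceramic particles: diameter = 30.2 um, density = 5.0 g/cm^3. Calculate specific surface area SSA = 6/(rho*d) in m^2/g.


SSA = 6 / (5.0 * 30.2) = 0.04 m^2/g

0.04


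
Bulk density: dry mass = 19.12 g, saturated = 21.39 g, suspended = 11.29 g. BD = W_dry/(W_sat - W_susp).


BD = 19.12 / (21.39 - 11.29) = 19.12 / 10.1 = 1.893 g/cm^3

1.893


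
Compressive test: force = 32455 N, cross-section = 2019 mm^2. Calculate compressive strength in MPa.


CS = 32455 / 2019 = 16.1 MPa

16.1


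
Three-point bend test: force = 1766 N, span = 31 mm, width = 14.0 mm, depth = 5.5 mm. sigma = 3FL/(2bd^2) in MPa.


sigma = 3*1766*31/(2*14.0*5.5^2) = 193.9 MPa

193.9


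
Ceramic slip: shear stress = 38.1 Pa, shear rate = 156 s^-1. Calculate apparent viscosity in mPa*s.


eta = tau/gamma * 1000 = 38.1/156 * 1000 = 244.2 mPa*s

244.2


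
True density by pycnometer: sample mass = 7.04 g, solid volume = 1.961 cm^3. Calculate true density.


TD = 7.04 / 1.961 = 3.59 g/cm^3

3.59


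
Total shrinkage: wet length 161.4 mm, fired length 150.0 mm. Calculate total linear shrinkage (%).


TS = (161.4 - 150.0) / 161.4 * 100 = 7.06%

7.06


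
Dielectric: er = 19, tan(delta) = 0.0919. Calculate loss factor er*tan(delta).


Loss = 19 * 0.0919 = 1.746

1.746


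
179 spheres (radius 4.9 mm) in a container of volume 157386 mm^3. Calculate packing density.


V_sphere = 4/3*pi*4.9^3 = 492.807 mm^3
Total V = 179*492.807 = 88212.453 mm^3
PD = 88212.453 / 157386 = 0.56

0.56


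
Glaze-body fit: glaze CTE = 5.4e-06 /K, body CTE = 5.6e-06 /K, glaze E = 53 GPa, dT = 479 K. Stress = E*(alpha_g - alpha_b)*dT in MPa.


Stress = 53*1000*(5.4e-06 - 5.6e-06)*479 = -5.1 MPa

-5.1


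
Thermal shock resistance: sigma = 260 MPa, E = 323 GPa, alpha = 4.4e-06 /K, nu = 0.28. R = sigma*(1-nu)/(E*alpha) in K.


R = 260*(1-0.28)/(323*1000*4.4e-06) = 132 K

132


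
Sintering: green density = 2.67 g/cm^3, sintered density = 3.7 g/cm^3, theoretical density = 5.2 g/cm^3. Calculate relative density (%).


Relative = 3.7 / 5.2 * 100 = 71.2%

71.2


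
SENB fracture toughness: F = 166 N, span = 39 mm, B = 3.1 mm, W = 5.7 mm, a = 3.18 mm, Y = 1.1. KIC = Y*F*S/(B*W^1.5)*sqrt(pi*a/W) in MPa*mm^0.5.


KIC = 1.1*166*39/(3.1*5.7^1.5)*sqrt(pi*3.18/5.7) = 223.48

223.48


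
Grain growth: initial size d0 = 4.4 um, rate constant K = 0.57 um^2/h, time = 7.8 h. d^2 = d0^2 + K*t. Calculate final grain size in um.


d^2 = 4.4^2 + 0.57*7.8 = 23.806
d = sqrt(23.806) = 4.88 um

4.88


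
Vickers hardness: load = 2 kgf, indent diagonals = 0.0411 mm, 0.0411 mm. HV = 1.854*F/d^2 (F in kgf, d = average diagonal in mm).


d_avg = (0.0411+0.0411)/2 = 0.0411 mm
HV = 1.854*2/0.0411^2 = 2195

2195


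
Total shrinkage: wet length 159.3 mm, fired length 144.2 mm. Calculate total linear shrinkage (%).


TS = (159.3 - 144.2) / 159.3 * 100 = 9.48%

9.48


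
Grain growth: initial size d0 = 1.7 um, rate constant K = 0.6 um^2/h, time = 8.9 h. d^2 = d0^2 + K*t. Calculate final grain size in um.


d^2 = 1.7^2 + 0.6*8.9 = 8.23
d = sqrt(8.23) = 2.87 um

2.87


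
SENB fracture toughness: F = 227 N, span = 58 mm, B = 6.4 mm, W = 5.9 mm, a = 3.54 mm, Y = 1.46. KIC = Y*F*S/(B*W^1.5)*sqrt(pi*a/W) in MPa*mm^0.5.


KIC = 1.46*227*58/(6.4*5.9^1.5)*sqrt(pi*3.54/5.9) = 287.74

287.74


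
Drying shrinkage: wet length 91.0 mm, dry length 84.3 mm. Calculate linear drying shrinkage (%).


DS = (91.0 - 84.3) / 91.0 * 100 = 7.36%

7.36


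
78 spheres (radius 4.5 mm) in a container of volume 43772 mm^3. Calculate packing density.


V_sphere = 4/3*pi*4.5^3 = 381.7035 mm^3
Total V = 78*381.7035 = 29772.873 mm^3
PD = 29772.873 / 43772 = 0.68

0.68


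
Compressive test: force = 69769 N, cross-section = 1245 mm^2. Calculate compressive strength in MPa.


CS = 69769 / 1245 = 56.0 MPa

56.0


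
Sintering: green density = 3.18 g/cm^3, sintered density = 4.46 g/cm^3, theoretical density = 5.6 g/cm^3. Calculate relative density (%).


Relative = 4.46 / 5.6 * 100 = 79.6%

79.6


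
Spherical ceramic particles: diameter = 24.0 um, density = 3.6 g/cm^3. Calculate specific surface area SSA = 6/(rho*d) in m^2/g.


SSA = 6 / (3.6 * 24.0) = 0.069 m^2/g

0.069


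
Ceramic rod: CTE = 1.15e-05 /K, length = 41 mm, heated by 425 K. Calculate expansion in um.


dL = 1.15e-05 * 41 * 425 * 1000 = 200.388 um

200.388


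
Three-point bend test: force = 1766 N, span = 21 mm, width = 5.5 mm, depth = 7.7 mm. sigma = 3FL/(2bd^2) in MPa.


sigma = 3*1766*21/(2*5.5*7.7^2) = 170.6 MPa

170.6


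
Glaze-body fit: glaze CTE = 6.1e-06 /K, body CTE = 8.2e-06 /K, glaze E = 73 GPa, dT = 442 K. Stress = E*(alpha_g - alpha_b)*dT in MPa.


Stress = 73*1000*(6.1e-06 - 8.2e-06)*442 = -67.8 MPa

-67.8


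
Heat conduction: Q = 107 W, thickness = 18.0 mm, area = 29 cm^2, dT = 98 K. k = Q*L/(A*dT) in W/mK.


k = 107*18.0/1000/(29/10000*98) = 6.78 W/mK

6.78


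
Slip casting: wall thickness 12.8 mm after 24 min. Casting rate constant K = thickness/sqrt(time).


K = 12.8 / sqrt(24) = 12.8 / 4.899 = 2.613 mm/min^0.5

2.613


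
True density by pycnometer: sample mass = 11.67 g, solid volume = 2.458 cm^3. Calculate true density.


TD = 11.67 / 2.458 = 4.748 g/cm^3

4.748


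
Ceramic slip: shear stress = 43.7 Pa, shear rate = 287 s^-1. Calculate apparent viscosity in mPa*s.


eta = tau/gamma * 1000 = 43.7/287 * 1000 = 152.3 mPa*s

152.3


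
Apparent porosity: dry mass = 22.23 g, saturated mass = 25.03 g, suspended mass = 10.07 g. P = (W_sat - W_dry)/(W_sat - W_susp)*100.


P = (25.03 - 22.23) / (25.03 - 10.07) * 100 = 2.8 / 14.96 * 100 = 18.7%

18.7


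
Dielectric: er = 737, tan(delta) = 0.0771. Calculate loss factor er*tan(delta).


Loss = 737 * 0.0771 = 56.823

56.823


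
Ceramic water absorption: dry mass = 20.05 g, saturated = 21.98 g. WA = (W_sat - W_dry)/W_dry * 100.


WA = (21.98 - 20.05) / 20.05 * 100 = 9.63%

9.63


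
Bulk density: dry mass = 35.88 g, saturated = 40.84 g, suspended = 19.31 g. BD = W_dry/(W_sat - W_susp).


BD = 35.88 / (40.84 - 19.31) = 35.88 / 21.53 = 1.667 g/cm^3

1.667


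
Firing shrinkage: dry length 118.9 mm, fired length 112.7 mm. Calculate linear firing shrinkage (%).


FS = (118.9 - 112.7) / 118.9 * 100 = 5.21%

5.21


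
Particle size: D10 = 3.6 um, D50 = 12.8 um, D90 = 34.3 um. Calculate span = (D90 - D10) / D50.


Span = (34.3 - 3.6) / 12.8 = 30.7 / 12.8 = 2.398

2.398


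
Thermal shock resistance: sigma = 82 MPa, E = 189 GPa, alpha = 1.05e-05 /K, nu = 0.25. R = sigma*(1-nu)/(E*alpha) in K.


R = 82*(1-0.25)/(189*1000*1.05e-05) = 31 K

31


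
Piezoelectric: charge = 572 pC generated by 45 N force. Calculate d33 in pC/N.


d33 = 572 / 45 = 12.7 pC/N

12.7


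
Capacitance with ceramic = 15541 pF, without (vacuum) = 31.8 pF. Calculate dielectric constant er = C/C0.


er = 15541 / 31.8 = 488.71

488.71


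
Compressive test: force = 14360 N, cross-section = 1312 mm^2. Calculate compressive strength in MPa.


CS = 14360 / 1312 = 10.9 MPa

10.9


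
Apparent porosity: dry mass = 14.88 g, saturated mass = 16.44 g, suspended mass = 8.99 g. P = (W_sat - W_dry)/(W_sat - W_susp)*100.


P = (16.44 - 14.88) / (16.44 - 8.99) * 100 = 1.56 / 7.45 * 100 = 20.9%

20.9


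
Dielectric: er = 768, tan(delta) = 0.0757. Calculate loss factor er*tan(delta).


Loss = 768 * 0.0757 = 58.138

58.138


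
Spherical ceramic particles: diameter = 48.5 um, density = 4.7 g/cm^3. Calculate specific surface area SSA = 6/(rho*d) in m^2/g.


SSA = 6 / (4.7 * 48.5) = 0.026 m^2/g

0.026


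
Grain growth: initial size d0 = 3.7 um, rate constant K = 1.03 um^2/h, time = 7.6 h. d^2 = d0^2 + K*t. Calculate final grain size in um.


d^2 = 3.7^2 + 1.03*7.6 = 21.518
d = sqrt(21.518) = 4.64 um

4.64


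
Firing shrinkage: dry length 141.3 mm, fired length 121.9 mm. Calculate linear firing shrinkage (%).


FS = (141.3 - 121.9) / 141.3 * 100 = 13.73%

13.73


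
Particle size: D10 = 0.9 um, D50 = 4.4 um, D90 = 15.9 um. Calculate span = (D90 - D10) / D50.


Span = (15.9 - 0.9) / 4.4 = 15.0 / 4.4 = 3.409

3.409


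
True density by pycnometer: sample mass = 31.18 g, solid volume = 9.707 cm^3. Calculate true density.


TD = 31.18 / 9.707 = 3.212 g/cm^3

3.212


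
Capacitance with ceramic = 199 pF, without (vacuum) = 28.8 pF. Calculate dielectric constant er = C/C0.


er = 199 / 28.8 = 6.91

6.91


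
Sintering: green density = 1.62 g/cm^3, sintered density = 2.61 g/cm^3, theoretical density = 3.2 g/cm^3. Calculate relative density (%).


Relative = 2.61 / 3.2 * 100 = 81.6%

81.6


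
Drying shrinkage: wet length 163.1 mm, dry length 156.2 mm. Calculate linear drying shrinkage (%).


DS = (163.1 - 156.2) / 163.1 * 100 = 4.23%

4.23


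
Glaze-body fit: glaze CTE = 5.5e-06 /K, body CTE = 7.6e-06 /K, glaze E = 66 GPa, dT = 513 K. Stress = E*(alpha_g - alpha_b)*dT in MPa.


Stress = 66*1000*(5.5e-06 - 7.6e-06)*513 = -71.1 MPa

-71.1


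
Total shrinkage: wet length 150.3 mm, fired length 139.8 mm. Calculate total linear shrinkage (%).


TS = (150.3 - 139.8) / 150.3 * 100 = 6.99%

6.99


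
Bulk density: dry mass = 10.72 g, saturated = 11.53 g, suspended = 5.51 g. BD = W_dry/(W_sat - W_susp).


BD = 10.72 / (11.53 - 5.51) = 10.72 / 6.02 = 1.781 g/cm^3

1.781


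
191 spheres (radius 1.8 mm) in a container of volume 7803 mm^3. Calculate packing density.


V_sphere = 4/3*pi*1.8^3 = 24.429 mm^3
Total V = 191*24.429 = 4665.939 mm^3
PD = 4665.939 / 7803 = 0.598

0.598


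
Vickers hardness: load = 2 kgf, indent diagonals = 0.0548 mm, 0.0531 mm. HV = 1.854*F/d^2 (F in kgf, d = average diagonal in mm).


d_avg = (0.0548+0.0531)/2 = 0.05395 mm
HV = 1.854*2/0.05395^2 = 1274

1274


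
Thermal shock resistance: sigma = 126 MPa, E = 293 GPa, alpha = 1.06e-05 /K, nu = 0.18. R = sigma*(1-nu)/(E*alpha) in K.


R = 126*(1-0.18)/(293*1000*1.06e-05) = 33 K

33


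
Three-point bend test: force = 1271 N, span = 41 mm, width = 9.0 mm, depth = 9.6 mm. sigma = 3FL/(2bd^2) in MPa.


sigma = 3*1271*41/(2*9.0*9.6^2) = 94.2 MPa

94.2


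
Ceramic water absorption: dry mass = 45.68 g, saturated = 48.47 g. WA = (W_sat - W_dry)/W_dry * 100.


WA = (48.47 - 45.68) / 45.68 * 100 = 6.11%

6.11


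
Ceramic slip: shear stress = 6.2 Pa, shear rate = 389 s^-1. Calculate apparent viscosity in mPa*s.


eta = tau/gamma * 1000 = 6.2/389 * 1000 = 15.9 mPa*s

15.9


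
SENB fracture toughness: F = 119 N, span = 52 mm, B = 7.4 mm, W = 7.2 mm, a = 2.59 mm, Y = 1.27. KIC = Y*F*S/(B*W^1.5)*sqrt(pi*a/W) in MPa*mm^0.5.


KIC = 1.27*119*52/(7.4*7.2^1.5)*sqrt(pi*2.59/7.2) = 58.44

58.44


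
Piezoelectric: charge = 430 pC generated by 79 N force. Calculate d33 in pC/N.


d33 = 430 / 79 = 5.4 pC/N

5.4


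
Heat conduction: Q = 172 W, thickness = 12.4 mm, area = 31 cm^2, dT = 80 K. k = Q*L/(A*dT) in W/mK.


k = 172*12.4/1000/(31/10000*80) = 8.6 W/mK

8.6


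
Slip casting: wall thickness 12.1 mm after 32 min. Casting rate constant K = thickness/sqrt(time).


K = 12.1 / sqrt(32) = 12.1 / 5.6569 = 2.139 mm/min^0.5

2.139


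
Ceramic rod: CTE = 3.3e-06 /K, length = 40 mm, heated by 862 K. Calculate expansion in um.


dL = 3.3e-06 * 40 * 862 * 1000 = 113.784 um

113.784


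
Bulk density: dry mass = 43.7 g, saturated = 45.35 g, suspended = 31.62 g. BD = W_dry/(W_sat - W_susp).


BD = 43.7 / (45.35 - 31.62) = 43.7 / 13.73 = 3.183 g/cm^3

3.183


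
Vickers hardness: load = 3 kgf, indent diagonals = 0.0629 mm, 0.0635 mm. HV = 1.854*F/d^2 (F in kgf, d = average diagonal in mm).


d_avg = (0.0629+0.0635)/2 = 0.0632 mm
HV = 1.854*3/0.0632^2 = 1393

1393


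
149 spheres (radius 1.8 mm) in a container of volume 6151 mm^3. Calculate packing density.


V_sphere = 4/3*pi*1.8^3 = 24.429 mm^3
Total V = 149*24.429 = 3639.921 mm^3
PD = 3639.921 / 6151 = 0.592

0.592


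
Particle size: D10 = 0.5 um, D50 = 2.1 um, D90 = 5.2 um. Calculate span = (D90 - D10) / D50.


Span = (5.2 - 0.5) / 2.1 = 4.7 / 2.1 = 2.238

2.238


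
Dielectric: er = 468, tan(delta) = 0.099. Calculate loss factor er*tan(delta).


Loss = 468 * 0.099 = 46.332

46.332


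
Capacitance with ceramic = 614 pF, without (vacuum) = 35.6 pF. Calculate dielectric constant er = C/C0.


er = 614 / 35.6 = 17.25

17.25


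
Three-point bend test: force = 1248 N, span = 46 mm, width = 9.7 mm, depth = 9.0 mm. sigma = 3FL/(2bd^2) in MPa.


sigma = 3*1248*46/(2*9.7*9.0^2) = 109.6 MPa

109.6


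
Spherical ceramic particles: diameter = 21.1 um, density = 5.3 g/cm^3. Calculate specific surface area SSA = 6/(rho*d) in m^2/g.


SSA = 6 / (5.3 * 21.1) = 0.054 m^2/g

0.054


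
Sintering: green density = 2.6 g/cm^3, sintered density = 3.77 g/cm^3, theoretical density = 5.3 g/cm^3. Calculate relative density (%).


Relative = 3.77 / 5.3 * 100 = 71.1%

71.1


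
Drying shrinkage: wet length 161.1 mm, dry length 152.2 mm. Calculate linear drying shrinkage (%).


DS = (161.1 - 152.2) / 161.1 * 100 = 5.52%

5.52


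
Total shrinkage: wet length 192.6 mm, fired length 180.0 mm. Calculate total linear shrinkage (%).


TS = (192.6 - 180.0) / 192.6 * 100 = 6.54%

6.54


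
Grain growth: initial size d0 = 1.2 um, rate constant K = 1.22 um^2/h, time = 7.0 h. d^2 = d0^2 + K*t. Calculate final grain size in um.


d^2 = 1.2^2 + 1.22*7.0 = 9.98
d = sqrt(9.98) = 3.16 um

3.16


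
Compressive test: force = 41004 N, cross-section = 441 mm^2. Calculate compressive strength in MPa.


CS = 41004 / 441 = 93.0 MPa

93.0


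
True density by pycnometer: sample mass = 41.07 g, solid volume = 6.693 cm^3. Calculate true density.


TD = 41.07 / 6.693 = 6.136 g/cm^3

6.136


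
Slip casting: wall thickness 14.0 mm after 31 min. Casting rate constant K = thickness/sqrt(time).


K = 14.0 / sqrt(31) = 14.0 / 5.5678 = 2.514 mm/min^0.5

2.514


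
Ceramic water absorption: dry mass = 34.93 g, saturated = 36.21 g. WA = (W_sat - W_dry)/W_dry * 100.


WA = (36.21 - 34.93) / 34.93 * 100 = 3.66%

3.66


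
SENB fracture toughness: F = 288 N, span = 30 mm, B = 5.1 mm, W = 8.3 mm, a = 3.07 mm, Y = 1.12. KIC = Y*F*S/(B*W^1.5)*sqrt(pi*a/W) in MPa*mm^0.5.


KIC = 1.12*288*30/(5.1*8.3^1.5)*sqrt(pi*3.07/8.3) = 85.54

85.54


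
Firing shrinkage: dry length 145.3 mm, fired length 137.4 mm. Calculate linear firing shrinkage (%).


FS = (145.3 - 137.4) / 145.3 * 100 = 5.44%

5.44


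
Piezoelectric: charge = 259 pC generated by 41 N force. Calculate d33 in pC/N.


d33 = 259 / 41 = 6.3 pC/N

6.3


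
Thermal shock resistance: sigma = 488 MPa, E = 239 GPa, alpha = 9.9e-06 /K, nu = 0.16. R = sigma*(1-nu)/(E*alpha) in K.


R = 488*(1-0.16)/(239*1000*9.9e-06) = 173 K

173


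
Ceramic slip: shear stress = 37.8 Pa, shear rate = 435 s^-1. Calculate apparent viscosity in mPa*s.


eta = tau/gamma * 1000 = 37.8/435 * 1000 = 86.9 mPa*s

86.9


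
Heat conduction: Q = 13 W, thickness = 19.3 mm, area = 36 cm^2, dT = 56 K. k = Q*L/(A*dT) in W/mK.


k = 13*19.3/1000/(36/10000*56) = 1.24 W/mK

1.24


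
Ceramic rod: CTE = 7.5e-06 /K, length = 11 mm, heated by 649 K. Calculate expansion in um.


dL = 7.5e-06 * 11 * 649 * 1000 = 53.543 um

53.543


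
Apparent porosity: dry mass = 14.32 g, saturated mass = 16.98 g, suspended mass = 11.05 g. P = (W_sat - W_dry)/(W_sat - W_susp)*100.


P = (16.98 - 14.32) / (16.98 - 11.05) * 100 = 2.66 / 5.93 * 100 = 44.9%

44.9


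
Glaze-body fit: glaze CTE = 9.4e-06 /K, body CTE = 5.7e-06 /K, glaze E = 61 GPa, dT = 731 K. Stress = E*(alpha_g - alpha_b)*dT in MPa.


Stress = 61*1000*(9.4e-06 - 5.7e-06)*731 = 165.0 MPa

165.0


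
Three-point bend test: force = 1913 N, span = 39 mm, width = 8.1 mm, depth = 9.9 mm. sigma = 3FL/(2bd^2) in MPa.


sigma = 3*1913*39/(2*8.1*9.9^2) = 141.0 MPa

141.0


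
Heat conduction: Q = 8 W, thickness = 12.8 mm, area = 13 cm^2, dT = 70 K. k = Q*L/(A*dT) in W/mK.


k = 8*12.8/1000/(13/10000*70) = 1.13 W/mK

1.13


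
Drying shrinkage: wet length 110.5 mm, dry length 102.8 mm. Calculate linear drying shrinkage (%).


DS = (110.5 - 102.8) / 110.5 * 100 = 6.97%

6.97


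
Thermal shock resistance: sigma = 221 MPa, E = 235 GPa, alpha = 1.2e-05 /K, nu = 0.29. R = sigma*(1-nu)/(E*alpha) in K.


R = 221*(1-0.29)/(235*1000*1.2e-05) = 56 K

56


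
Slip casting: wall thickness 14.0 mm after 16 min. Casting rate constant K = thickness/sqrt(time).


K = 14.0 / sqrt(16) = 14.0 / 4.0 = 3.5 mm/min^0.5

3.5


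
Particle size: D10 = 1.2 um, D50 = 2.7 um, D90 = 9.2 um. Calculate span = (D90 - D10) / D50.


Span = (9.2 - 1.2) / 2.7 = 8.0 / 2.7 = 2.963

2.963


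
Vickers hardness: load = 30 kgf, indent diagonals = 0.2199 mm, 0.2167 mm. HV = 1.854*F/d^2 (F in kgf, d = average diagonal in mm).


d_avg = (0.2199+0.2167)/2 = 0.2183 mm
HV = 1.854*30/0.2183^2 = 1167

1167


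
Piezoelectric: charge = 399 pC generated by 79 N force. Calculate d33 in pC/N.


d33 = 399 / 79 = 5.1 pC/N

5.1


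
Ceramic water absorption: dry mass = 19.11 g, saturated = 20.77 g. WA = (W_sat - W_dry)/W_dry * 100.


WA = (20.77 - 19.11) / 19.11 * 100 = 8.69%

8.69


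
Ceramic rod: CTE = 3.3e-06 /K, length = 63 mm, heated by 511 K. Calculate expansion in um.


dL = 3.3e-06 * 63 * 511 * 1000 = 106.237 um

106.237


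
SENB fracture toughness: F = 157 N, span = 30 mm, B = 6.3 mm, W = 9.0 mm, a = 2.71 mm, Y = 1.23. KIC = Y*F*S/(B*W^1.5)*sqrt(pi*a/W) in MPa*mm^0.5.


KIC = 1.23*157*30/(6.3*9.0^1.5)*sqrt(pi*2.71/9.0) = 33.13

33.13


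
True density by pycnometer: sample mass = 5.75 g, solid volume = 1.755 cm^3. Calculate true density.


TD = 5.75 / 1.755 = 3.276 g/cm^3

3.276


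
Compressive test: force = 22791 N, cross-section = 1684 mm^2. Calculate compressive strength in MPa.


CS = 22791 / 1684 = 13.5 MPa

13.5


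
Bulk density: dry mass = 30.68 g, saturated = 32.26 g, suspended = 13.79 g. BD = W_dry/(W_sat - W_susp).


BD = 30.68 / (32.26 - 13.79) = 30.68 / 18.47 = 1.661 g/cm^3

1.661


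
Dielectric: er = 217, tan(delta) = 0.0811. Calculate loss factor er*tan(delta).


Loss = 217 * 0.0811 = 17.599

17.599


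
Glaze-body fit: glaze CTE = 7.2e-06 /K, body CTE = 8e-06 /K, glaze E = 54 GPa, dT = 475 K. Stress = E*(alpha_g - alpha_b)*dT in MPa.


Stress = 54*1000*(7.2e-06 - 8e-06)*475 = -20.5 MPa

-20.5


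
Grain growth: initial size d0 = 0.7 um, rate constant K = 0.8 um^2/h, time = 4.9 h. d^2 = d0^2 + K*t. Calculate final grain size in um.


d^2 = 0.7^2 + 0.8*4.9 = 4.41
d = sqrt(4.41) = 2.1 um

2.1


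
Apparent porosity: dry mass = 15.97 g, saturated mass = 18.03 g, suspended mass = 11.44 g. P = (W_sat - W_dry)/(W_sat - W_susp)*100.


P = (18.03 - 15.97) / (18.03 - 11.44) * 100 = 2.06 / 6.59 * 100 = 31.3%

31.3


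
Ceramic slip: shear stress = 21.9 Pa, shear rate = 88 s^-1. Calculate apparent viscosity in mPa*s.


eta = tau/gamma * 1000 = 21.9/88 * 1000 = 248.9 mPa*s

248.9


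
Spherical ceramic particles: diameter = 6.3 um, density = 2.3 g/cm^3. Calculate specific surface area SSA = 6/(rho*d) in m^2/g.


SSA = 6 / (2.3 * 6.3) = 0.414 m^2/g

0.414


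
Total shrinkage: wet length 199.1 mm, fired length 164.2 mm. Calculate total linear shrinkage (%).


TS = (199.1 - 164.2) / 199.1 * 100 = 17.53%

17.53


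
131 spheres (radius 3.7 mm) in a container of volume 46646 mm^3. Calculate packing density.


V_sphere = 4/3*pi*3.7^3 = 212.1748 mm^3
Total V = 131*212.1748 = 27794.8988 mm^3
PD = 27794.8988 / 46646 = 0.596

0.596


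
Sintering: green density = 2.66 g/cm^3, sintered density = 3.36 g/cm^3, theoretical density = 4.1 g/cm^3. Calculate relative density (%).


Relative = 3.36 / 4.1 * 100 = 82.0%

82.0
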